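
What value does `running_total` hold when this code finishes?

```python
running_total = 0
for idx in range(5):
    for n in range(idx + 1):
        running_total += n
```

Let's trace through this code step by step.

Initialize: running_total = 0
Entering loop: for idx in range(5):

After execution: running_total = 20
20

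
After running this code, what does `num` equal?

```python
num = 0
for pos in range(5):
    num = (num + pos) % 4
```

Let's trace through this code step by step.

Initialize: num = 0
Entering loop: for pos in range(5):

After execution: num = 2
2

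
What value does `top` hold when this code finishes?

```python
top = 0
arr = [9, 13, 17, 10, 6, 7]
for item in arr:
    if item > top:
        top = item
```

Let's trace through this code step by step.

Initialize: top = 0
Initialize: arr = [9, 13, 17, 10, 6, 7]
Entering loop: for item in arr:

After execution: top = 17
17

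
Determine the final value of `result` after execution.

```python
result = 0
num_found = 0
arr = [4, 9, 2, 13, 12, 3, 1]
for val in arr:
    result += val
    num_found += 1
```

Let's trace through this code step by step.

Initialize: result = 0
Initialize: num_found = 0
Initialize: arr = [4, 9, 2, 13, 12, 3, 1]
Entering loop: for val in arr:

After execution: result = 44
44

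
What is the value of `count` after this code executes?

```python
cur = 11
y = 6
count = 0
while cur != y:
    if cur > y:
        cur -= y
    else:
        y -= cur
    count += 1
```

Let's trace through this code step by step.

Initialize: cur = 11
Initialize: y = 6
Initialize: count = 0
Entering loop: while cur != y:

After execution: count = 6
6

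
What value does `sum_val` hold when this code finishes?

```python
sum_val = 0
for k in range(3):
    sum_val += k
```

Let's trace through this code step by step.

Initialize: sum_val = 0
Entering loop: for k in range(3):

After execution: sum_val = 3
3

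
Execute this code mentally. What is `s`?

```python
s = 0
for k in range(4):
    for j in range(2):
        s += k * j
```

Let's trace through this code step by step.

Initialize: s = 0
Entering loop: for k in range(4):

After execution: s = 6
6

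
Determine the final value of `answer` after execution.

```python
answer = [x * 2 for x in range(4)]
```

Let's trace through this code step by step.

Initialize: answer = [x * 2 for x in range(4)]

After execution: answer = [0, 2, 4, 6]
[0, 2, 4, 6]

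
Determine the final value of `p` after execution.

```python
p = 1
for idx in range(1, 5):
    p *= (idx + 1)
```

Let's trace through this code step by step.

Initialize: p = 1
Entering loop: for idx in range(1, 5):

After execution: p = 120
120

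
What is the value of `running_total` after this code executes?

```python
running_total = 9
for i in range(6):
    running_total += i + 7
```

Let's trace through this code step by step.

Initialize: running_total = 9
Entering loop: for i in range(6):

After execution: running_total = 66
66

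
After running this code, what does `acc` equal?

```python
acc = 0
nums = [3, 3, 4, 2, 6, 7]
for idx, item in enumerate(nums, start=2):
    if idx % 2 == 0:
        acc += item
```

Let's trace through this code step by step.

Initialize: acc = 0
Initialize: nums = [3, 3, 4, 2, 6, 7]
Entering loop: for idx, item in enumerate(nums, start=2):

After execution: acc = 13
13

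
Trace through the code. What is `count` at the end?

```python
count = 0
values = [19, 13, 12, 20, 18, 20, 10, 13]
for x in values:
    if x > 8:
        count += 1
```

Let's trace through this code step by step.

Initialize: count = 0
Initialize: values = [19, 13, 12, 20, 18, 20, 10, 13]
Entering loop: for x in values:

After execution: count = 8
8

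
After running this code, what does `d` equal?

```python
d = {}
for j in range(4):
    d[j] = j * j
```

Let's trace through this code step by step.

Initialize: d = {}
Entering loop: for j in range(4):

After execution: d = {0: 0, 1: 1, 2: 4, 3: 9}
{0: 0, 1: 1, 2: 4, 3: 9}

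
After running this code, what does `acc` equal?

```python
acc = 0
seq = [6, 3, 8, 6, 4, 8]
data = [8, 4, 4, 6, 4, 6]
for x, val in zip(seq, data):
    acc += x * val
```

Let's trace through this code step by step.

Initialize: acc = 0
Initialize: seq = [6, 3, 8, 6, 4, 8]
Initialize: data = [8, 4, 4, 6, 4, 6]
Entering loop: for x, val in zip(seq, data):

After execution: acc = 192
192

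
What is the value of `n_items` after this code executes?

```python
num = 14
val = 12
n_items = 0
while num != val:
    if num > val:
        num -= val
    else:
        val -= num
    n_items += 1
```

Let's trace through this code step by step.

Initialize: num = 14
Initialize: val = 12
Initialize: n_items = 0
Entering loop: while num != val:

After execution: n_items = 6
6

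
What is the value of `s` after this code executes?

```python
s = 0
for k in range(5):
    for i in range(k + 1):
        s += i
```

Let's trace through this code step by step.

Initialize: s = 0
Entering loop: for k in range(5):

After execution: s = 20
20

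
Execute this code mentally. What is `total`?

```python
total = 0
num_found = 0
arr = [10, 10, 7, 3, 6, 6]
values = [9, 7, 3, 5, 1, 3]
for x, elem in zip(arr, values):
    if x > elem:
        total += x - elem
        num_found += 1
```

Let's trace through this code step by step.

Initialize: total = 0
Initialize: num_found = 0
Initialize: arr = [10, 10, 7, 3, 6, 6]
Initialize: values = [9, 7, 3, 5, 1, 3]
Entering loop: for x, elem in zip(arr, values):

After execution: total = 16
16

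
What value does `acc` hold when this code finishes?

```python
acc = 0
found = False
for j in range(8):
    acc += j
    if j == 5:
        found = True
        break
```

Let's trace through this code step by step.

Initialize: acc = 0
Initialize: found = False
Entering loop: for j in range(8):

After execution: acc = 15
15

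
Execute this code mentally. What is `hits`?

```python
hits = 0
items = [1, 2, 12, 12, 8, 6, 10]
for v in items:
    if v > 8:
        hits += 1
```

Let's trace through this code step by step.

Initialize: hits = 0
Initialize: items = [1, 2, 12, 12, 8, 6, 10]
Entering loop: for v in items:

After execution: hits = 3
3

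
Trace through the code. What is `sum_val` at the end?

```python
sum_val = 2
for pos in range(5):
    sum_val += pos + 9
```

Let's trace through this code step by step.

Initialize: sum_val = 2
Entering loop: for pos in range(5):

After execution: sum_val = 57
57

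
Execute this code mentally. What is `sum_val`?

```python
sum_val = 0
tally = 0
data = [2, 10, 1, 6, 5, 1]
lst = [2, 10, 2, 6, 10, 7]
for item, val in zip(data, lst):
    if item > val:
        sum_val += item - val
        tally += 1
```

Let's trace through this code step by step.

Initialize: sum_val = 0
Initialize: tally = 0
Initialize: data = [2, 10, 1, 6, 5, 1]
Initialize: lst = [2, 10, 2, 6, 10, 7]
Entering loop: for item, val in zip(data, lst):

After execution: sum_val = 0
0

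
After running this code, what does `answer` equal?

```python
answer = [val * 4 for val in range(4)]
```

Let's trace through this code step by step.

Initialize: answer = [val * 4 for val in range(4)]

After execution: answer = [0, 4, 8, 12]
[0, 4, 8, 12]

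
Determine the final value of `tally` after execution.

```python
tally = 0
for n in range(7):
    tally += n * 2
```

Let's trace through this code step by step.

Initialize: tally = 0
Entering loop: for n in range(7):

After execution: tally = 42
42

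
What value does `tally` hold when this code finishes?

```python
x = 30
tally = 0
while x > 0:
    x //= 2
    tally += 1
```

Let's trace through this code step by step.

Initialize: x = 30
Initialize: tally = 0
Entering loop: while x > 0:

After execution: tally = 5
5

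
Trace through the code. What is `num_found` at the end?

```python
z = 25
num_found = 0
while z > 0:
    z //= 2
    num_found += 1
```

Let's trace through this code step by step.

Initialize: z = 25
Initialize: num_found = 0
Entering loop: while z > 0:

After execution: num_found = 5
5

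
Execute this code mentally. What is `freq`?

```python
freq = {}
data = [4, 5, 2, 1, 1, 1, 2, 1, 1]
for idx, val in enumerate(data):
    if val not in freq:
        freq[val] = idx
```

Let's trace through this code step by step.

Initialize: freq = {}
Initialize: data = [4, 5, 2, 1, 1, 1, 2, 1, 1]
Entering loop: for idx, val in enumerate(data):

After execution: freq = {4: 0, 5: 1, 2: 2, 1: 3}
{4: 0, 5: 1, 2: 2, 1: 3}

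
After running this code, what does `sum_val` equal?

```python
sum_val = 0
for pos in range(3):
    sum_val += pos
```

Let's trace through this code step by step.

Initialize: sum_val = 0
Entering loop: for pos in range(3):

After execution: sum_val = 3
3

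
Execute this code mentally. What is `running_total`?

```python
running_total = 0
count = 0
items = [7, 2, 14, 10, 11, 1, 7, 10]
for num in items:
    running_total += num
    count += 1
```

Let's trace through this code step by step.

Initialize: running_total = 0
Initialize: count = 0
Initialize: items = [7, 2, 14, 10, 11, 1, 7, 10]
Entering loop: for num in items:

After execution: running_total = 62
62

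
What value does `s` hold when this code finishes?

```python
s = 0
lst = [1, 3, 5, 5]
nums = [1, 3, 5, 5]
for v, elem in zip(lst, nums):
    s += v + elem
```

Let's trace through this code step by step.

Initialize: s = 0
Initialize: lst = [1, 3, 5, 5]
Initialize: nums = [1, 3, 5, 5]
Entering loop: for v, elem in zip(lst, nums):

After execution: s = 28
28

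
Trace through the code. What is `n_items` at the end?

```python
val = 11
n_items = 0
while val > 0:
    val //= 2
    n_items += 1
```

Let's trace through this code step by step.

Initialize: val = 11
Initialize: n_items = 0
Entering loop: while val > 0:

After execution: n_items = 4
4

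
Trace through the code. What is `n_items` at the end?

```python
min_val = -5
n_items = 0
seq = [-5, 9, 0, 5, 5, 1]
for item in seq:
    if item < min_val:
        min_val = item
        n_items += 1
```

Let's trace through this code step by step.

Initialize: min_val = -5
Initialize: n_items = 0
Initialize: seq = [-5, 9, 0, 5, 5, 1]
Entering loop: for item in seq:

After execution: n_items = 0
0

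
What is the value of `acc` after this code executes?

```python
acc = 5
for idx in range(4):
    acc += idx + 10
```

Let's trace through this code step by step.

Initialize: acc = 5
Entering loop: for idx in range(4):

After execution: acc = 51
51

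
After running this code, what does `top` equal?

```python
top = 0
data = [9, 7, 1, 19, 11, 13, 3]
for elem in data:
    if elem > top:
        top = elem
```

Let's trace through this code step by step.

Initialize: top = 0
Initialize: data = [9, 7, 1, 19, 11, 13, 3]
Entering loop: for elem in data:

After execution: top = 19
19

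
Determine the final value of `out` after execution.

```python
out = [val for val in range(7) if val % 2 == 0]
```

Let's trace through this code step by step.

Initialize: out = [val for val in range(7) if val % 2 == 0]

After execution: out = [0, 2, 4, 6]
[0, 2, 4, 6]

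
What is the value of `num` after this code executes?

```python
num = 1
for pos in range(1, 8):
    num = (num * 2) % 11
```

Let's trace through this code step by step.

Initialize: num = 1
Entering loop: for pos in range(1, 8):

After execution: num = 7
7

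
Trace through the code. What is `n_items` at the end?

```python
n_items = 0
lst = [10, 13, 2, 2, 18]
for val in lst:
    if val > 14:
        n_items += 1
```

Let's trace through this code step by step.

Initialize: n_items = 0
Initialize: lst = [10, 13, 2, 2, 18]
Entering loop: for val in lst:

After execution: n_items = 1
1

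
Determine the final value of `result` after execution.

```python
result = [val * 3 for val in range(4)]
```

Let's trace through this code step by step.

Initialize: result = [val * 3 for val in range(4)]

After execution: result = [0, 3, 6, 9]
[0, 3, 6, 9]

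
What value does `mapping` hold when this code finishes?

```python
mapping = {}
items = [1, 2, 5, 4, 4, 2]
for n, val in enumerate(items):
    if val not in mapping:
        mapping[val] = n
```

Let's trace through this code step by step.

Initialize: mapping = {}
Initialize: items = [1, 2, 5, 4, 4, 2]
Entering loop: for n, val in enumerate(items):

After execution: mapping = {1: 0, 2: 1, 5: 2, 4: 3}
{1: 0, 2: 1, 5: 2, 4: 3}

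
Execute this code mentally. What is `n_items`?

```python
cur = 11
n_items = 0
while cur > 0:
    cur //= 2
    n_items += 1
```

Let's trace through this code step by step.

Initialize: cur = 11
Initialize: n_items = 0
Entering loop: while cur > 0:

After execution: n_items = 4
4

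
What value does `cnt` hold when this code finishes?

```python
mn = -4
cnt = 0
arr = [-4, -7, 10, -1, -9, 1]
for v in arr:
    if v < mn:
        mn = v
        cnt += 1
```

Let's trace through this code step by step.

Initialize: mn = -4
Initialize: cnt = 0
Initialize: arr = [-4, -7, 10, -1, -9, 1]
Entering loop: for v in arr:

After execution: cnt = 2
2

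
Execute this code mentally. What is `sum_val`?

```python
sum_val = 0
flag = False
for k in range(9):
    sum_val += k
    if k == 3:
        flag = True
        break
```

Let's trace through this code step by step.

Initialize: sum_val = 0
Initialize: flag = False
Entering loop: for k in range(9):

After execution: sum_val = 6
6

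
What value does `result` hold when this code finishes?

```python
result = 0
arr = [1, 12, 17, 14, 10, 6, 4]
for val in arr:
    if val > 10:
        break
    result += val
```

Let's trace through this code step by step.

Initialize: result = 0
Initialize: arr = [1, 12, 17, 14, 10, 6, 4]
Entering loop: for val in arr:

After execution: result = 1
1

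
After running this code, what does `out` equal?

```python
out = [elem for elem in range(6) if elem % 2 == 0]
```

Let's trace through this code step by step.

Initialize: out = [elem for elem in range(6) if elem % 2 == 0]

After execution: out = [0, 2, 4]
[0, 2, 4]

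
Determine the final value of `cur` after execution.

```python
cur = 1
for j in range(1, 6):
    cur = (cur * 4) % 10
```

Let's trace through this code step by step.

Initialize: cur = 1
Entering loop: for j in range(1, 6):

After execution: cur = 4
4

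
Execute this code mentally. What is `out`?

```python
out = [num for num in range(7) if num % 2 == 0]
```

Let's trace through this code step by step.

Initialize: out = [num for num in range(7) if num % 2 == 0]

After execution: out = [0, 2, 4, 6]
[0, 2, 4, 6]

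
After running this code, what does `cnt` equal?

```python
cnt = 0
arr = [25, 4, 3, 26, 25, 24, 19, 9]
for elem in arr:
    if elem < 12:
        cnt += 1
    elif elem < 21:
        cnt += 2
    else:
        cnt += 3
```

Let's trace through this code step by step.

Initialize: cnt = 0
Initialize: arr = [25, 4, 3, 26, 25, 24, 19, 9]
Entering loop: for elem in arr:

After execution: cnt = 17
17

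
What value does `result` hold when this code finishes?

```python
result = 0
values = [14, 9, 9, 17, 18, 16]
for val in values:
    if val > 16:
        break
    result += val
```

Let's trace through this code step by step.

Initialize: result = 0
Initialize: values = [14, 9, 9, 17, 18, 16]
Entering loop: for val in values:

After execution: result = 32
32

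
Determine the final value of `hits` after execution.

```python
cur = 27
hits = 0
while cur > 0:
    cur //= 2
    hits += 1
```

Let's trace through this code step by step.

Initialize: cur = 27
Initialize: hits = 0
Entering loop: while cur > 0:

After execution: hits = 5
5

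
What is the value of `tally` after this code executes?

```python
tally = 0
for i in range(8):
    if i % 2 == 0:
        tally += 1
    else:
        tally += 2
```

Let's trace through this code step by step.

Initialize: tally = 0
Entering loop: for i in range(8):

After execution: tally = 12
12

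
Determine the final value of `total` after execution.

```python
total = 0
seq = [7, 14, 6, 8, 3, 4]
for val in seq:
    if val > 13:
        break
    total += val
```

Let's trace through this code step by step.

Initialize: total = 0
Initialize: seq = [7, 14, 6, 8, 3, 4]
Entering loop: for val in seq:

After execution: total = 7
7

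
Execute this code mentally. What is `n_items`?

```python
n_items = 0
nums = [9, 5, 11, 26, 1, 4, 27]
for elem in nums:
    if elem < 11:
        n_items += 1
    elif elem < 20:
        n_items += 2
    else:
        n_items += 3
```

Let's trace through this code step by step.

Initialize: n_items = 0
Initialize: nums = [9, 5, 11, 26, 1, 4, 27]
Entering loop: for elem in nums:

After execution: n_items = 12
12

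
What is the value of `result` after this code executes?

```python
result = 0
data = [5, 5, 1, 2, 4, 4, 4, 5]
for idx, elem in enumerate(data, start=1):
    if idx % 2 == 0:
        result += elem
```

Let's trace through this code step by step.

Initialize: result = 0
Initialize: data = [5, 5, 1, 2, 4, 4, 4, 5]
Entering loop: for idx, elem in enumerate(data, start=1):

After execution: result = 16
16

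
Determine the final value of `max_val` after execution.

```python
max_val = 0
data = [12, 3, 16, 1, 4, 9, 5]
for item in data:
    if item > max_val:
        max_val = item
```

Let's trace through this code step by step.

Initialize: max_val = 0
Initialize: data = [12, 3, 16, 1, 4, 9, 5]
Entering loop: for item in data:

After execution: max_val = 16
16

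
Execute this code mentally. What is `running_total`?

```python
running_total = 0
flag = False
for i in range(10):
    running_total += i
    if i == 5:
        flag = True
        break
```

Let's trace through this code step by step.

Initialize: running_total = 0
Initialize: flag = False
Entering loop: for i in range(10):

After execution: running_total = 15
15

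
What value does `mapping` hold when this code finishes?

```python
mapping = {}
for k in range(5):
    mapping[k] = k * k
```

Let's trace through this code step by step.

Initialize: mapping = {}
Entering loop: for k in range(5):

After execution: mapping = {0: 0, 1: 1, 2: 4, 3: 9, 4: 16}
{0: 0, 1: 1, 2: 4, 3: 9, 4: 16}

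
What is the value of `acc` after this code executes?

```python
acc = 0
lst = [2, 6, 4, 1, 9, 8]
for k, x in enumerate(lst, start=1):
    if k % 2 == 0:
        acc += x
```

Let's trace through this code step by step.

Initialize: acc = 0
Initialize: lst = [2, 6, 4, 1, 9, 8]
Entering loop: for k, x in enumerate(lst, start=1):

After execution: acc = 15
15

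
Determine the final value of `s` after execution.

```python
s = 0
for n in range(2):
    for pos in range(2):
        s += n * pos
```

Let's trace through this code step by step.

Initialize: s = 0
Entering loop: for n in range(2):

After execution: s = 1
1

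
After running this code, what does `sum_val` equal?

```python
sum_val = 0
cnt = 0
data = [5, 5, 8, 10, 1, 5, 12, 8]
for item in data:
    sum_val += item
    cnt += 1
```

Let's trace through this code step by step.

Initialize: sum_val = 0
Initialize: cnt = 0
Initialize: data = [5, 5, 8, 10, 1, 5, 12, 8]
Entering loop: for item in data:

After execution: sum_val = 54
54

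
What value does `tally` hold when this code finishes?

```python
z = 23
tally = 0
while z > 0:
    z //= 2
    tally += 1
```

Let's trace through this code step by step.

Initialize: z = 23
Initialize: tally = 0
Entering loop: while z > 0:

After execution: tally = 5
5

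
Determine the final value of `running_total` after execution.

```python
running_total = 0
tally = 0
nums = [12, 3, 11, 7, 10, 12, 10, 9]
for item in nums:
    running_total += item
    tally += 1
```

Let's trace through this code step by step.

Initialize: running_total = 0
Initialize: tally = 0
Initialize: nums = [12, 3, 11, 7, 10, 12, 10, 9]
Entering loop: for item in nums:

After execution: running_total = 74
74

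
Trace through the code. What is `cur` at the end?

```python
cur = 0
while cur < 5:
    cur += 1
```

Let's trace through this code step by step.

Initialize: cur = 0
Entering loop: while cur < 5:

After execution: cur = 5
5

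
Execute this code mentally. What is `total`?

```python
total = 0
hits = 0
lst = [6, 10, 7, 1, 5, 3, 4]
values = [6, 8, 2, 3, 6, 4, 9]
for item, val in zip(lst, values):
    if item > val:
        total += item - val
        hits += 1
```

Let's trace through this code step by step.

Initialize: total = 0
Initialize: hits = 0
Initialize: lst = [6, 10, 7, 1, 5, 3, 4]
Initialize: values = [6, 8, 2, 3, 6, 4, 9]
Entering loop: for item, val in zip(lst, values):

After execution: total = 7
7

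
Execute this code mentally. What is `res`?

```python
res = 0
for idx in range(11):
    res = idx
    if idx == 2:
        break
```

Let's trace through this code step by step.

Initialize: res = 0
Entering loop: for idx in range(11):

After execution: res = 2
2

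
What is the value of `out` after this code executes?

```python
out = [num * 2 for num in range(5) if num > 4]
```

Let's trace through this code step by step.

Initialize: out = [num * 2 for num in range(5) if num > 4]

After execution: out = []
[]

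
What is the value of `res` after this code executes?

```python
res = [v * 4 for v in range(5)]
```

Let's trace through this code step by step.

Initialize: res = [v * 4 for v in range(5)]

After execution: res = [0, 4, 8, 12, 16]
[0, 4, 8, 12, 16]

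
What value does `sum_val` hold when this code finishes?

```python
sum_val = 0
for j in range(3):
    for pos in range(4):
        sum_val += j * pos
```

Let's trace through this code step by step.

Initialize: sum_val = 0
Entering loop: for j in range(3):

After execution: sum_val = 18
18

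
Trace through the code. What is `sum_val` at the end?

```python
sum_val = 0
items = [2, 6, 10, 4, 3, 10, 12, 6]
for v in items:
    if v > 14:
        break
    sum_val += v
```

Let's trace through this code step by step.

Initialize: sum_val = 0
Initialize: items = [2, 6, 10, 4, 3, 10, 12, 6]
Entering loop: for v in items:

After execution: sum_val = 53
53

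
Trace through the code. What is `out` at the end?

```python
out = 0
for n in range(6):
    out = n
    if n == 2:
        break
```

Let's trace through this code step by step.

Initialize: out = 0
Entering loop: for n in range(6):

After execution: out = 2
2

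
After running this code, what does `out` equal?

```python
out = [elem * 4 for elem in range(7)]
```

Let's trace through this code step by step.

Initialize: out = [elem * 4 for elem in range(7)]

After execution: out = [0, 4, 8, 12, 16, 20, 24]
[0, 4, 8, 12, 16, 20, 24]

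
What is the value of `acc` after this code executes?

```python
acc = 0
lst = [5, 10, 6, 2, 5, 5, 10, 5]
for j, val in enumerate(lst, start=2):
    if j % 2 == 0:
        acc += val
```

Let's trace through this code step by step.

Initialize: acc = 0
Initialize: lst = [5, 10, 6, 2, 5, 5, 10, 5]
Entering loop: for j, val in enumerate(lst, start=2):

After execution: acc = 26
26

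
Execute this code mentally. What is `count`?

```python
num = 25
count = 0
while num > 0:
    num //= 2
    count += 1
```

Let's trace through this code step by step.

Initialize: num = 25
Initialize: count = 0
Entering loop: while num > 0:

After execution: count = 5
5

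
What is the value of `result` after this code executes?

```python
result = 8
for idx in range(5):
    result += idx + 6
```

Let's trace through this code step by step.

Initialize: result = 8
Entering loop: for idx in range(5):

After execution: result = 48
48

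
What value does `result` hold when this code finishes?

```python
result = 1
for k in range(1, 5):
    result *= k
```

Let's trace through this code step by step.

Initialize: result = 1
Entering loop: for k in range(1, 5):

After execution: result = 24
24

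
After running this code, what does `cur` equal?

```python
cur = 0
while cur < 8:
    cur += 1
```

Let's trace through this code step by step.

Initialize: cur = 0
Entering loop: while cur < 8:

After execution: cur = 8
8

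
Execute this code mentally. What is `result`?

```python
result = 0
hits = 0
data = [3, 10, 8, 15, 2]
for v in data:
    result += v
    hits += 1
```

Let's trace through this code step by step.

Initialize: result = 0
Initialize: hits = 0
Initialize: data = [3, 10, 8, 15, 2]
Entering loop: for v in data:

After execution: result = 38
38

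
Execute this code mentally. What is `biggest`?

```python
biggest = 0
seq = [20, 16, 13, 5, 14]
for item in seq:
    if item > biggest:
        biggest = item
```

Let's trace through this code step by step.

Initialize: biggest = 0
Initialize: seq = [20, 16, 13, 5, 14]
Entering loop: for item in seq:

After execution: biggest = 20
20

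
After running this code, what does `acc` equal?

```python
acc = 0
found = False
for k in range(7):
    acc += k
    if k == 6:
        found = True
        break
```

Let's trace through this code step by step.

Initialize: acc = 0
Initialize: found = False
Entering loop: for k in range(7):

After execution: acc = 21
21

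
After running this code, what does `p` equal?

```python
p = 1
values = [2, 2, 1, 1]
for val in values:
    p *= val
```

Let's trace through this code step by step.

Initialize: p = 1
Initialize: values = [2, 2, 1, 1]
Entering loop: for val in values:

After execution: p = 4
4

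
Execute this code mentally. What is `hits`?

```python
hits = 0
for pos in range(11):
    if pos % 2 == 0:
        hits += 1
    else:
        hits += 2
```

Let's trace through this code step by step.

Initialize: hits = 0
Entering loop: for pos in range(11):

After execution: hits = 16
16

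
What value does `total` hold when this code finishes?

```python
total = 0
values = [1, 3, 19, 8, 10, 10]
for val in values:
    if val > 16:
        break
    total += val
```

Let's trace through this code step by step.

Initialize: total = 0
Initialize: values = [1, 3, 19, 8, 10, 10]
Entering loop: for val in values:

After execution: total = 4
4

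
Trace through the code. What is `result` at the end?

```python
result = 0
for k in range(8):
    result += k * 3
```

Let's trace through this code step by step.

Initialize: result = 0
Entering loop: for k in range(8):

After execution: result = 84
84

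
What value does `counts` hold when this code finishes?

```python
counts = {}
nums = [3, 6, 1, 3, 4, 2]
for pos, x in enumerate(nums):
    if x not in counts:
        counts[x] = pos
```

Let's trace through this code step by step.

Initialize: counts = {}
Initialize: nums = [3, 6, 1, 3, 4, 2]
Entering loop: for pos, x in enumerate(nums):

After execution: counts = {3: 0, 6: 1, 1: 2, 4: 4, 2: 5}
{3: 0, 6: 1, 1: 2, 4: 4, 2: 5}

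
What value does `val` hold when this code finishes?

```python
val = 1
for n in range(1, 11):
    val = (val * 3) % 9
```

Let's trace through this code step by step.

Initialize: val = 1
Entering loop: for n in range(1, 11):

After execution: val = 0
0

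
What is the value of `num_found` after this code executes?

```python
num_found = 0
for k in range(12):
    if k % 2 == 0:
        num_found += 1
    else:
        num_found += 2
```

Let's trace through this code step by step.

Initialize: num_found = 0
Entering loop: for k in range(12):

After execution: num_found = 18
18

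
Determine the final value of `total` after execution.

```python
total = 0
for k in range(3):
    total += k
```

Let's trace through this code step by step.

Initialize: total = 0
Entering loop: for k in range(3):

After execution: total = 3
3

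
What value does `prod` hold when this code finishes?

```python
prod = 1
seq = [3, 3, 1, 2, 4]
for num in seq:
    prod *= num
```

Let's trace through this code step by step.

Initialize: prod = 1
Initialize: seq = [3, 3, 1, 2, 4]
Entering loop: for num in seq:

After execution: prod = 72
72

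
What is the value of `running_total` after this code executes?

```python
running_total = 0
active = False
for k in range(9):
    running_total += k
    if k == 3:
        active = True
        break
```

Let's trace through this code step by step.

Initialize: running_total = 0
Initialize: active = False
Entering loop: for k in range(9):

After execution: running_total = 6
6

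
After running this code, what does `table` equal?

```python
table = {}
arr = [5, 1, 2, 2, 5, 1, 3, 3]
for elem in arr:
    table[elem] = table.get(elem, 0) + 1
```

Let's trace through this code step by step.

Initialize: table = {}
Initialize: arr = [5, 1, 2, 2, 5, 1, 3, 3]
Entering loop: for elem in arr:

After execution: table = {5: 2, 1: 2, 2: 2, 3: 2}
{5: 2, 1: 2, 2: 2, 3: 2}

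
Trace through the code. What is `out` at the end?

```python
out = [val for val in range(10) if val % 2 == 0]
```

Let's trace through this code step by step.

Initialize: out = [val for val in range(10) if val % 2 == 0]

After execution: out = [0, 2, 4, 6, 8]
[0, 2, 4, 6, 8]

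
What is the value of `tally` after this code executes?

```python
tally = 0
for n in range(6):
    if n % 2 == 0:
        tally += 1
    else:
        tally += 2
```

Let's trace through this code step by step.

Initialize: tally = 0
Entering loop: for n in range(6):

After execution: tally = 9
9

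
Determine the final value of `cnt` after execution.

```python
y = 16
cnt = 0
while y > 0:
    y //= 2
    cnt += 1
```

Let's trace through this code step by step.

Initialize: y = 16
Initialize: cnt = 0
Entering loop: while y > 0:

After execution: cnt = 5
5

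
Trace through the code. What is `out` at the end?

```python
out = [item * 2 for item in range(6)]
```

Let's trace through this code step by step.

Initialize: out = [item * 2 for item in range(6)]

After execution: out = [0, 2, 4, 6, 8, 10]
[0, 2, 4, 6, 8, 10]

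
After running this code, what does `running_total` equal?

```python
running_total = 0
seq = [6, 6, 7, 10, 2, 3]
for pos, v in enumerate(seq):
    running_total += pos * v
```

Let's trace through this code step by step.

Initialize: running_total = 0
Initialize: seq = [6, 6, 7, 10, 2, 3]
Entering loop: for pos, v in enumerate(seq):

After execution: running_total = 73
73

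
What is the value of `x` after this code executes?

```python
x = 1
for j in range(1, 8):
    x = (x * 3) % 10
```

Let's trace through this code step by step.

Initialize: x = 1
Entering loop: for j in range(1, 8):

After execution: x = 7
7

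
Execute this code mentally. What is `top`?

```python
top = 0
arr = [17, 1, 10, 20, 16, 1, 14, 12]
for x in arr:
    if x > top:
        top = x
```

Let's trace through this code step by step.

Initialize: top = 0
Initialize: arr = [17, 1, 10, 20, 16, 1, 14, 12]
Entering loop: for x in arr:

After execution: top = 20
20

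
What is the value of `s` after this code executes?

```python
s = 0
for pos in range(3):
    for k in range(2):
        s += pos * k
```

Let's trace through this code step by step.

Initialize: s = 0
Entering loop: for pos in range(3):

After execution: s = 3
3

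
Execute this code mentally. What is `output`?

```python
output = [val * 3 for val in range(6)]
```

Let's trace through this code step by step.

Initialize: output = [val * 3 for val in range(6)]

After execution: output = [0, 3, 6, 9, 12, 15]
[0, 3, 6, 9, 12, 15]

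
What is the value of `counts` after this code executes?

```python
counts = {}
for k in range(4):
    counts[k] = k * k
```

Let's trace through this code step by step.

Initialize: counts = {}
Entering loop: for k in range(4):

After execution: counts = {0: 0, 1: 1, 2: 4, 3: 9}
{0: 0, 1: 1, 2: 4, 3: 9}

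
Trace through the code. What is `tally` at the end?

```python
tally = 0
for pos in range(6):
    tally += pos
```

Let's trace through this code step by step.

Initialize: tally = 0
Entering loop: for pos in range(6):

After execution: tally = 15
15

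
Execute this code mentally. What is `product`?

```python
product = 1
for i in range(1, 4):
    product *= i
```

Let's trace through this code step by step.

Initialize: product = 1
Entering loop: for i in range(1, 4):

After execution: product = 6
6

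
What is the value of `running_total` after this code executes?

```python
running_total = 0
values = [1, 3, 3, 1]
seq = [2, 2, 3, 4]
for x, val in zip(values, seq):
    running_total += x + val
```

Let's trace through this code step by step.

Initialize: running_total = 0
Initialize: values = [1, 3, 3, 1]
Initialize: seq = [2, 2, 3, 4]
Entering loop: for x, val in zip(values, seq):

After execution: running_total = 19
19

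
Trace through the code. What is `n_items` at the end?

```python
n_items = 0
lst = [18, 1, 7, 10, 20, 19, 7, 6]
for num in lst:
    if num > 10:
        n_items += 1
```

Let's trace through this code step by step.

Initialize: n_items = 0
Initialize: lst = [18, 1, 7, 10, 20, 19, 7, 6]
Entering loop: for num in lst:

After execution: n_items = 3
3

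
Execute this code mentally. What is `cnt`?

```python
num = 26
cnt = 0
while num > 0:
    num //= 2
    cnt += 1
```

Let's trace through this code step by step.

Initialize: num = 26
Initialize: cnt = 0
Entering loop: while num > 0:

After execution: cnt = 5
5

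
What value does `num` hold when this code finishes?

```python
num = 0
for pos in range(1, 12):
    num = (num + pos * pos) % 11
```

Let's trace through this code step by step.

Initialize: num = 0
Entering loop: for pos in range(1, 12):

After execution: num = 0
0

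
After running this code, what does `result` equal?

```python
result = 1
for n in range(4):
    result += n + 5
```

Let's trace through this code step by step.

Initialize: result = 1
Entering loop: for n in range(4):

After execution: result = 27
27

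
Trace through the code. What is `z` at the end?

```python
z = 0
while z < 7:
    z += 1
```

Let's trace through this code step by step.

Initialize: z = 0
Entering loop: while z < 7:

After execution: z = 7
7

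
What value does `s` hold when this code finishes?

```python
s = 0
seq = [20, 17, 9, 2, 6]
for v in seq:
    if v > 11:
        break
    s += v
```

Let's trace through this code step by step.

Initialize: s = 0
Initialize: seq = [20, 17, 9, 2, 6]
Entering loop: for v in seq:

After execution: s = 0
0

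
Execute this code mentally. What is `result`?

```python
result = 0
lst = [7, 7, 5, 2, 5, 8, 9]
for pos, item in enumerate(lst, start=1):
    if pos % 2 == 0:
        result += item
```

Let's trace through this code step by step.

Initialize: result = 0
Initialize: lst = [7, 7, 5, 2, 5, 8, 9]
Entering loop: for pos, item in enumerate(lst, start=1):

After execution: result = 17
17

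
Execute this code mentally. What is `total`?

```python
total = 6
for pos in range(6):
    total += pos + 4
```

Let's trace through this code step by step.

Initialize: total = 6
Entering loop: for pos in range(6):

After execution: total = 45
45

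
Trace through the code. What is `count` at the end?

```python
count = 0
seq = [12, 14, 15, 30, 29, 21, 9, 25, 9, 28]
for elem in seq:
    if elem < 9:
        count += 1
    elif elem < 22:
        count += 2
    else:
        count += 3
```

Let's trace through this code step by step.

Initialize: count = 0
Initialize: seq = [12, 14, 15, 30, 29, 21, 9, 25, 9, 28]
Entering loop: for elem in seq:

After execution: count = 24
24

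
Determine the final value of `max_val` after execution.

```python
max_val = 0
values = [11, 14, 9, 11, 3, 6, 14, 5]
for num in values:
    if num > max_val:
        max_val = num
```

Let's trace through this code step by step.

Initialize: max_val = 0
Initialize: values = [11, 14, 9, 11, 3, 6, 14, 5]
Entering loop: for num in values:

After execution: max_val = 14
14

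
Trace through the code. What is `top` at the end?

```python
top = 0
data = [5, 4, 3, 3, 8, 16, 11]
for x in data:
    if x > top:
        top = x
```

Let's trace through this code step by step.

Initialize: top = 0
Initialize: data = [5, 4, 3, 3, 8, 16, 11]
Entering loop: for x in data:

After execution: top = 16
16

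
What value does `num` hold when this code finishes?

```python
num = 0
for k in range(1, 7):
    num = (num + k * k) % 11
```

Let's trace through this code step by step.

Initialize: num = 0
Entering loop: for k in range(1, 7):

After execution: num = 3
3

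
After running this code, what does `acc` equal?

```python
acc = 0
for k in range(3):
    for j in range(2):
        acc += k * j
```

Let's trace through this code step by step.

Initialize: acc = 0
Entering loop: for k in range(3):

After execution: acc = 3
3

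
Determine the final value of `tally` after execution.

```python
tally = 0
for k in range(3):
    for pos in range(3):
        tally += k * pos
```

Let's trace through this code step by step.

Initialize: tally = 0
Entering loop: for k in range(3):

After execution: tally = 9
9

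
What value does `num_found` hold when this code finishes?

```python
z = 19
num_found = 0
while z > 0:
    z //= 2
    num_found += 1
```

Let's trace through this code step by step.

Initialize: z = 19
Initialize: num_found = 0
Entering loop: while z > 0:

After execution: num_found = 5
5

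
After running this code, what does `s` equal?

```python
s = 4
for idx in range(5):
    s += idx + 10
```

Let's trace through this code step by step.

Initialize: s = 4
Entering loop: for idx in range(5):

After execution: s = 64
64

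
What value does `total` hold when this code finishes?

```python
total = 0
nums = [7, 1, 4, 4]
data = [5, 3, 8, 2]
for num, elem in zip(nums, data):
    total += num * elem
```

Let's trace through this code step by step.

Initialize: total = 0
Initialize: nums = [7, 1, 4, 4]
Initialize: data = [5, 3, 8, 2]
Entering loop: for num, elem in zip(nums, data):

After execution: total = 78
78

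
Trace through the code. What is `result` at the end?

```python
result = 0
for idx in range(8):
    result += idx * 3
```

Let's trace through this code step by step.

Initialize: result = 0
Entering loop: for idx in range(8):

After execution: result = 84
84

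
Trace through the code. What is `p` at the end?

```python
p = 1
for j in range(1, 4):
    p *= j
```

Let's trace through this code step by step.

Initialize: p = 1
Entering loop: for j in range(1, 4):

After execution: p = 6
6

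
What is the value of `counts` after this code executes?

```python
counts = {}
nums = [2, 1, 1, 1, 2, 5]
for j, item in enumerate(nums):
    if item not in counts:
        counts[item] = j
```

Let's trace through this code step by step.

Initialize: counts = {}
Initialize: nums = [2, 1, 1, 1, 2, 5]
Entering loop: for j, item in enumerate(nums):

After execution: counts = {2: 0, 1: 1, 5: 5}
{2: 0, 1: 1, 5: 5}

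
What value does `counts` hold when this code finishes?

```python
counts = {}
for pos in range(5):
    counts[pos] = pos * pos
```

Let's trace through this code step by step.

Initialize: counts = {}
Entering loop: for pos in range(5):

After execution: counts = {0: 0, 1: 1, 2: 4, 3: 9, 4: 16}
{0: 0, 1: 1, 2: 4, 3: 9, 4: 16}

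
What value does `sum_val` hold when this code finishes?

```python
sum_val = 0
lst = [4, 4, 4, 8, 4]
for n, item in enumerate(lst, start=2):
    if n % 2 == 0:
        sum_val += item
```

Let's trace through this code step by step.

Initialize: sum_val = 0
Initialize: lst = [4, 4, 4, 8, 4]
Entering loop: for n, item in enumerate(lst, start=2):

After execution: sum_val = 12
12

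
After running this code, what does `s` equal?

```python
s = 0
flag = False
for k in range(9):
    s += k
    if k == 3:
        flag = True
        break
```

Let's trace through this code step by step.

Initialize: s = 0
Initialize: flag = False
Entering loop: for k in range(9):

After execution: s = 6
6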